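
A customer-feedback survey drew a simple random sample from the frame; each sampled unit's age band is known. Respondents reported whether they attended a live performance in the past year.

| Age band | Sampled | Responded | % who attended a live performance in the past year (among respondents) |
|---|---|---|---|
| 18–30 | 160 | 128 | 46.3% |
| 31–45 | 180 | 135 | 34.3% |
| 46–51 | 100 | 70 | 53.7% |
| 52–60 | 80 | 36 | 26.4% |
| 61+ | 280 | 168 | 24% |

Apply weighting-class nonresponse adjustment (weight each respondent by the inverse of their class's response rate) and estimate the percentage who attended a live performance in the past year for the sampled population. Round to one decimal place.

34.7%

Response rates by class: 18–30 128/160 = 80%, 31–45 135/180 = 75%, 46–51 70/100 = 70%, 52–60 36/80 = 45%, 61+ 168/280 = 60%.
Inverse-response-rate weighting restores each class to its sampled count, so class totals weight by n_sampled:
  18–30: 160 × 46.3 = 7408
  31–45: 180 × 34.3 = 6174
  46–51: 100 × 53.7 = 5370
  52–60: 80 × 26.4 = 2112
  61+: 280 × 24 = 6720
Adjusted estimate = 27,784 / 800 = 34.73 → 34.7%.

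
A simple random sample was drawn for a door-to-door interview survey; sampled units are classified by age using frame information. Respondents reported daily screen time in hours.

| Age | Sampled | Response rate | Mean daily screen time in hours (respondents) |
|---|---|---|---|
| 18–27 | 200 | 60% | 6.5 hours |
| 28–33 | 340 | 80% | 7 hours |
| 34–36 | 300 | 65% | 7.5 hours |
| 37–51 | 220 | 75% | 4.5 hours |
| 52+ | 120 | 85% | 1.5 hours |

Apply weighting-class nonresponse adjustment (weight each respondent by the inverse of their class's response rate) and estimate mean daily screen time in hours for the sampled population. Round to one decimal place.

Weighting each respondent by the inverse class response rate inflates each class back to its sampled size, so the class weight is n_sampled:
  18–27: 200 × 6.5 = 1300
  28–33: 340 × 7 = 2380
  34–36: 300 × 7.5 = 2250
  37–51: 220 × 4.5 = 990
  52+: 120 × 1.5 = 180
Adjusted estimate = 7100 / 1,180 = 6.01695 → 6.0.

6.0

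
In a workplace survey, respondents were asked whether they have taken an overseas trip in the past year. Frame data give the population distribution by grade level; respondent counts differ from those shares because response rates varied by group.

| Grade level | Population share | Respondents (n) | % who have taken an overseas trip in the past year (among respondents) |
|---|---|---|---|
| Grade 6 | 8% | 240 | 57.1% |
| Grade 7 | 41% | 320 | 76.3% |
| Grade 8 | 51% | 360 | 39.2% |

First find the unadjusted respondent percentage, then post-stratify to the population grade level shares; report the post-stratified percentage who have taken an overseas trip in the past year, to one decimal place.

55.8%

Unadjusted (pooled respondent) estimate weights by respondent counts:
  (240/920)×57.1 + (320/920)×76.3 + (360/920)×39.2 = 56.7739%
Post-stratified estimate weights by population shares:
  0.08×57.1 + 0.41×76.3 + 0.51×39.2 = 55.843%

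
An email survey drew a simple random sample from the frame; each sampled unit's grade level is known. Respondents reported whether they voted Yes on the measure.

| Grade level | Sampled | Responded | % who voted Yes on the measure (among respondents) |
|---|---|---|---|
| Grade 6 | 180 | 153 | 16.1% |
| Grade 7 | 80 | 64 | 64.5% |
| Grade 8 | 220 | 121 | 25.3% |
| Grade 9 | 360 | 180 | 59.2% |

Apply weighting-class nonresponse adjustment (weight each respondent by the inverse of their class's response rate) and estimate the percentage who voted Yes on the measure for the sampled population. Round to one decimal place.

41.6%

Response rates by class: Grade 6 153/180 = 85%, Grade 7 64/80 = 80%, Grade 8 121/220 = 55%, Grade 9 180/360 = 50%.
With weight = n_sampled/n_responded per class, the weighted class total is n_sampled:
  Grade 6: 180 × 16.1 = 2898
  Grade 7: 80 × 64.5 = 5160
  Grade 8: 220 × 25.3 = 5566
  Grade 9: 360 × 59.2 = 21,312
Adjusted estimate = 34,936 / 840 = 41.5905 → 41.6%.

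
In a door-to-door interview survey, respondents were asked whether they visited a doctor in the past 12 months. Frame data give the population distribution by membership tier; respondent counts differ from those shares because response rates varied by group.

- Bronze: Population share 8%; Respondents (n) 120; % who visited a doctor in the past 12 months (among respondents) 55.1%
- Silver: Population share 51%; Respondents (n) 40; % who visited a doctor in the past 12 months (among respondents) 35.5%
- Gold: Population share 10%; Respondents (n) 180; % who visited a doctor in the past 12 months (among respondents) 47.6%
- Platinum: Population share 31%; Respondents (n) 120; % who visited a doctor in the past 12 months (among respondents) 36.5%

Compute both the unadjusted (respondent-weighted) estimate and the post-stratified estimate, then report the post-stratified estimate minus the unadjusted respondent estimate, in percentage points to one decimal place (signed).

-7.0 percentage points

Unadjusted (pooled respondent) estimate weights by respondent counts:
  (120/460)×55.1 + (40/460)×35.5 + (180/460)×47.6 + (120/460)×36.5 = 45.6087%
Post-stratified estimate weights by population shares:
  0.08×55.1 + 0.51×35.5 + 0.1×47.6 + 0.31×36.5 = 38.588%
Difference = 38.588 − 45.6087 = -7.0207 pp.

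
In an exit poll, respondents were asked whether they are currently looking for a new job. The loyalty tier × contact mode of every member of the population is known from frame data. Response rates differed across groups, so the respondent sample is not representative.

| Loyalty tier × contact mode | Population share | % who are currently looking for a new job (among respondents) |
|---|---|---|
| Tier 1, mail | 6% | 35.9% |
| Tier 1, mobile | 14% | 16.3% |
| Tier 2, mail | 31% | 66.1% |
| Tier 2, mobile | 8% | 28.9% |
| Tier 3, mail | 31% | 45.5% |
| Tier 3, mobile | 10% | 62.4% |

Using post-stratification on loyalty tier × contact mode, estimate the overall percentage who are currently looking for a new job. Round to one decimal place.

47.6%

Reweight to the known loyalty tier × contact mode distribution:
  Tier 1, mail: 0.06 × 35.9 = 2.154
  Tier 1, mobile: 0.14 × 16.3 = 2.282
  Tier 2, mail: 0.31 × 66.1 = 20.491
  Tier 2, mobile: 0.08 × 28.9 = 2.312
  Tier 3, mail: 0.31 × 45.5 = 14.105
  Tier 3, mobile: 0.1 × 62.4 = 6.24
Post-stratified estimate = 47.584 → 47.6%.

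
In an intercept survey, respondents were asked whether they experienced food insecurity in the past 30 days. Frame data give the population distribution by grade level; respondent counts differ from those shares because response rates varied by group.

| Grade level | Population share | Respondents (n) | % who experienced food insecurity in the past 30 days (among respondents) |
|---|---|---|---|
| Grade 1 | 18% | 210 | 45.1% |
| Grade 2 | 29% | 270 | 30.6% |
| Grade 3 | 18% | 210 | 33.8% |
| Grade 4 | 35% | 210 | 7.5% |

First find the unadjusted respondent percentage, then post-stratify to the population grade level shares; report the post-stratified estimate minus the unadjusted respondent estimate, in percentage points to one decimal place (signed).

Naive respondent-only estimate (weights = respondent counts):
  (210/900)×45.1 + (270/900)×30.6 + (210/900)×33.8 + (210/900)×7.5 = 29.34%
Post-stratified estimate weights by population shares:
  0.18×45.1 + 0.29×30.6 + 0.18×33.8 + 0.35×7.5 = 25.701%
Difference = 25.701 − 29.34 = -3.639 pp.

-3.6 percentage points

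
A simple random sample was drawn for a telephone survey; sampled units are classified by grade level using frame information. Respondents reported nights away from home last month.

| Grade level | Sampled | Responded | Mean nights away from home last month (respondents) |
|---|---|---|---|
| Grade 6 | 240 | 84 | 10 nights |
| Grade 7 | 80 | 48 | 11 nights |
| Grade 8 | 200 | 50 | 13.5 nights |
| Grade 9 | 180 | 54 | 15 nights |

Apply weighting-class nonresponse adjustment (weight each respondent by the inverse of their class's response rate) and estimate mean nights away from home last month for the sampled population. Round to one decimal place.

12.4

Response rates by class: Grade 6 84/240 = 35%, Grade 7 48/80 = 60%, Grade 8 50/200 = 25%, Grade 9 54/180 = 30%.
Inverse-response-rate weighting restores each class to its sampled count, so class totals weight by n_sampled:
  Grade 6: 240 × 10 = 2400
  Grade 7: 80 × 11 = 880
  Grade 8: 200 × 13.5 = 2700
  Grade 9: 180 × 15 = 2700
Adjusted estimate = 8680 / 700 = 12.4 → 12.4.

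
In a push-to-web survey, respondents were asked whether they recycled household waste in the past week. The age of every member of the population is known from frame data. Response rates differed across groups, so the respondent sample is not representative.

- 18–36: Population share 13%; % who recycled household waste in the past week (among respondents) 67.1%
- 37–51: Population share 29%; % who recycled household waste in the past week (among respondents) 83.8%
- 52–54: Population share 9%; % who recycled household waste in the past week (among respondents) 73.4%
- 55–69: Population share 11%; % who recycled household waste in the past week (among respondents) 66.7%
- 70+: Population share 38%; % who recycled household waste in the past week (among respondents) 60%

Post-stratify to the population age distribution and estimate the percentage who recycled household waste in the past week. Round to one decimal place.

69.8%

Post-stratification weights by population share, not respondent share:
  18–36: 0.13 × 67.1 = 8.723
  37–51: 0.29 × 83.8 = 24.302
  52–54: 0.09 × 73.4 = 6.606
  55–69: 0.11 × 66.7 = 7.337
  70+: 0.38 × 60 = 22.8
Post-stratified estimate = 69.768 → 69.8%.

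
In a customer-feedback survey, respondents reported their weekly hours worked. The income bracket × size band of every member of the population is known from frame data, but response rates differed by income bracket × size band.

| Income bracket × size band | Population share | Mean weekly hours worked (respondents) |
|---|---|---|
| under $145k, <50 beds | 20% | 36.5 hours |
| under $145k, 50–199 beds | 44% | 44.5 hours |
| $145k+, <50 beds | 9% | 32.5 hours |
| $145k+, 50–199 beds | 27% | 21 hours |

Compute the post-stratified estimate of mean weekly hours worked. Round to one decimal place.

Weight each group's respondent value by its population share:
  under $145k, <50 beds: 0.2 × 36.5 = 7.3
  under $145k, 50–199 beds: 0.44 × 44.5 = 19.58
  $145k+, <50 beds: 0.09 × 32.5 = 2.925
  $145k+, 50–199 beds: 0.27 × 21 = 5.67
Post-stratified estimate = 35.475 → 35.5.

35.5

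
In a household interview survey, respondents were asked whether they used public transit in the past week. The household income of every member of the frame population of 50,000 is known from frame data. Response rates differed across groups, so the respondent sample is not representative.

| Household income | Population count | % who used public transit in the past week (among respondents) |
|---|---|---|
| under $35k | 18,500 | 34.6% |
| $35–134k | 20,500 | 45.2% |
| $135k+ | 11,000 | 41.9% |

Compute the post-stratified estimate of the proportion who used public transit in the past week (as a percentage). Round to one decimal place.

40.6%

Each cell contributes population-share × respondent value:
  under $35k: (18,500/50,000) × 34.6 = 12.802
  $35–134k: (20,500/50,000) × 45.2 = 18.532
  $135k+: (11,000/50,000) × 41.9 = 9.218
Post-stratified estimate = 40.552 → 40.6%.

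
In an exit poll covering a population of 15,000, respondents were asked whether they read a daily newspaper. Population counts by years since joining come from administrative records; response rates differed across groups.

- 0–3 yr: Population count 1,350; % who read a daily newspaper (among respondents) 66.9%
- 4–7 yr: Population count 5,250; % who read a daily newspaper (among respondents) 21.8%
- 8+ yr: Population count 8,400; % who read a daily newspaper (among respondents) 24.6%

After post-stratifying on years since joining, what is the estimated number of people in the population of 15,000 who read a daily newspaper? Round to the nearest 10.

4,110

Estimated count per cell = population count × respondent percentage:
  0–3 yr: 1,350 × 66.9% = 903.15
  4–7 yr: 5,250 × 21.8% = 1144.5
  8+ yr: 8,400 × 24.6% = 2066.4
Estimated total = 4114.05 → 4,110.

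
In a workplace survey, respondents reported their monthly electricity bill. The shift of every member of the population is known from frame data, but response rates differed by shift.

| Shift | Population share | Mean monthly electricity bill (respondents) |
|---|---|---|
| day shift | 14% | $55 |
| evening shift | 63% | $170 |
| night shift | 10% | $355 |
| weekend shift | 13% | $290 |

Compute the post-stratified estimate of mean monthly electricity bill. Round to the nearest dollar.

$188

Each cell contributes population-share × respondent value:
  day shift: 0.14 × 55 = 7.7
  evening shift: 0.63 × 170 = 107.1
  night shift: 0.1 × 355 = 35.5
  weekend shift: 0.13 × 290 = 37.7
Post-stratified estimate = 188 → $188.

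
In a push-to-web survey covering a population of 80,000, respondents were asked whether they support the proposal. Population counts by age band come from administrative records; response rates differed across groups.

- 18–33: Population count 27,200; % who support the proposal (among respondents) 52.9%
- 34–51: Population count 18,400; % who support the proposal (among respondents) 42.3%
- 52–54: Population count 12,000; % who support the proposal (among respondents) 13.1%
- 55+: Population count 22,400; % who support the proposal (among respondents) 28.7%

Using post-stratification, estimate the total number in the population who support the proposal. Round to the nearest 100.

30,200

Apply each group's respondent rate to its population count:
  18–33: 27,200 × 52.9% = 14388.8
  34–51: 18,400 × 42.3% = 7783.2
  52–54: 12,000 × 13.1% = 1572
  55+: 22,400 × 28.7% = 6428.8
Estimated total = 30172.8 → 30,200.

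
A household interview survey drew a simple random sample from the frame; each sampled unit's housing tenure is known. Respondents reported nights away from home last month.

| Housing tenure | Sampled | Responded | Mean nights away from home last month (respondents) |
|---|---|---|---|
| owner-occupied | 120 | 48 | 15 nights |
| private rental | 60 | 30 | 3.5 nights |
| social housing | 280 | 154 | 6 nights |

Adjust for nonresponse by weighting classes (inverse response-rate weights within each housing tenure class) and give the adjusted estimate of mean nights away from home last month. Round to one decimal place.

8.0

Response rates by class: owner-occupied 48/120 = 40%, private rental 30/60 = 50%, social housing 154/280 = 55%.
Each respondent's weight = sampled/responded in their class; summing within a class gives n_sampled, so:
  owner-occupied: 120 × 15 = 1800
  private rental: 60 × 3.5 = 210
  social housing: 280 × 6 = 1680
Adjusted estimate = 3690 / 460 = 8.02174 → 8.0.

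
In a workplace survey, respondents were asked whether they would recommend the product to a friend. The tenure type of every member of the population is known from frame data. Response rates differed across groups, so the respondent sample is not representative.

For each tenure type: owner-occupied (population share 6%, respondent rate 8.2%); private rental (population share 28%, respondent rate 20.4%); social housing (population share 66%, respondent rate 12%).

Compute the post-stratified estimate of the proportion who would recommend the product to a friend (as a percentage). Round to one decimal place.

Weight each group's respondent value by its population share:
  owner-occupied: 0.06 × 8.2 = 0.492
  private rental: 0.28 × 20.4 = 5.712
  social housing: 0.66 × 12 = 7.92
Post-stratified estimate = 14.124 → 14.1%.

14.1%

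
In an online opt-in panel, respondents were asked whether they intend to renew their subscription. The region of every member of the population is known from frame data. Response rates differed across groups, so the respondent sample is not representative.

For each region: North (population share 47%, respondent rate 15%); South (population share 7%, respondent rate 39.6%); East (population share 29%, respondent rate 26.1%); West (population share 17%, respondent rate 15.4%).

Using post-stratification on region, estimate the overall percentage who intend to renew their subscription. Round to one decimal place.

20.0%

Post-stratification weights by population share, not respondent share:
  North: 0.47 × 15 = 7.05
  South: 0.07 × 39.6 = 2.772
  East: 0.29 × 26.1 = 7.569
  West: 0.17 × 15.4 = 2.618
Post-stratified estimate = 20.009 → 20.0%.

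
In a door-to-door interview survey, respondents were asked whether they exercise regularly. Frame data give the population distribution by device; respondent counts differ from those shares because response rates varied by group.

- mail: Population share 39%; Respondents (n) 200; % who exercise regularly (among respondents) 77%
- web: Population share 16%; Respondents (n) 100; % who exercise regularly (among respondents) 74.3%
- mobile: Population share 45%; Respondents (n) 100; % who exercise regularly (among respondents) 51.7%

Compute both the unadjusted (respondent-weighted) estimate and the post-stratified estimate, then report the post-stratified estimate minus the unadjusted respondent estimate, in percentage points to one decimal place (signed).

-4.8 percentage points

Naive respondent-only estimate (weights = respondent counts):
  (200/400)×77 + (100/400)×74.3 + (100/400)×51.7 = 70%
Post-stratified estimate weights by population shares:
  0.39×77 + 0.16×74.3 + 0.45×51.7 = 65.183%
Difference = 65.183 − 70 = -4.817 pp.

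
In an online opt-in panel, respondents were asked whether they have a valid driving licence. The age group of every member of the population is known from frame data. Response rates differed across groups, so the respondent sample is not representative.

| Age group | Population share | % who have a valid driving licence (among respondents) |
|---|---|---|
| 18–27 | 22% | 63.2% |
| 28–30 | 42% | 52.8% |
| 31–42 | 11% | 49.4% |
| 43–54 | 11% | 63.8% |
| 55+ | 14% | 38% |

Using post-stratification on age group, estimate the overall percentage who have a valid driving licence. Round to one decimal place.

Each cell contributes population-share × respondent value:
  18–27: 0.22 × 63.2 = 13.904
  28–30: 0.42 × 52.8 = 22.176
  31–42: 0.11 × 49.4 = 5.434
  43–54: 0.11 × 63.8 = 7.018
  55+: 0.14 × 38 = 5.32
Post-stratified estimate = 53.852 → 53.9%.

53.9%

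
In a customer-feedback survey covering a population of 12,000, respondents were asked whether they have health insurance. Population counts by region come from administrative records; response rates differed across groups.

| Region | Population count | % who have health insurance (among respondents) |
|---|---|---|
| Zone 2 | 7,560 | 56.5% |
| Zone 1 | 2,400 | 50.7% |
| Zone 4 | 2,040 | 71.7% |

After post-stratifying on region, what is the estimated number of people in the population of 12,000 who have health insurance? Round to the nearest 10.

Estimated count per cell = population count × respondent percentage:
  Zone 2: 7,560 × 56.5% = 4271.4
  Zone 1: 2,400 × 50.7% = 1216.8
  Zone 4: 2,040 × 71.7% = 1462.68
Estimated total = 6950.88 → 6,950.

6,950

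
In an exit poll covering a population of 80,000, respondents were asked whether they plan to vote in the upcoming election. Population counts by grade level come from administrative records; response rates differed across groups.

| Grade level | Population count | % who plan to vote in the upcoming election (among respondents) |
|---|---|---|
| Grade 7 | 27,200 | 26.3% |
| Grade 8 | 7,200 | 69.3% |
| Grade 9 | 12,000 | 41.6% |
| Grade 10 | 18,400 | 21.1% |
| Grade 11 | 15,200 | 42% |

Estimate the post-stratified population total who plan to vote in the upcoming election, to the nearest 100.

Apply each group's respondent rate to its population count:
  Grade 7: 27,200 × 26.3% = 7153.6
  Grade 8: 7,200 × 69.3% = 4989.6
  Grade 9: 12,000 × 41.6% = 4992
  Grade 10: 18,400 × 21.1% = 3882.4
  Grade 11: 15,200 × 42% = 6384
Estimated total = 27401.6 → 27,400.

27,400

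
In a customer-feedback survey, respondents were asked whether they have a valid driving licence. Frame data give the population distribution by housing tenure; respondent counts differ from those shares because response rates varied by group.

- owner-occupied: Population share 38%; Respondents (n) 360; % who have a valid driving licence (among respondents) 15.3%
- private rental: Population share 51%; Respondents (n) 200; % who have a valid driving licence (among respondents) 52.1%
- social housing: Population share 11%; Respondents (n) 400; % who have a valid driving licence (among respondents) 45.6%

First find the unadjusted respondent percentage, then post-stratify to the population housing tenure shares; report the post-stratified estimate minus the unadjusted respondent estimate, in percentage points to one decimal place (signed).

Unadjusted (pooled respondent) estimate weights by respondent counts:
  (360/960)×15.3 + (200/960)×52.1 + (400/960)×45.6 = 35.5917%
Post-stratified estimate weights by population shares:
  0.38×15.3 + 0.51×52.1 + 0.11×45.6 = 37.401%
Difference = 37.401 − 35.5917 = 1.8093 pp.

+1.8 percentage points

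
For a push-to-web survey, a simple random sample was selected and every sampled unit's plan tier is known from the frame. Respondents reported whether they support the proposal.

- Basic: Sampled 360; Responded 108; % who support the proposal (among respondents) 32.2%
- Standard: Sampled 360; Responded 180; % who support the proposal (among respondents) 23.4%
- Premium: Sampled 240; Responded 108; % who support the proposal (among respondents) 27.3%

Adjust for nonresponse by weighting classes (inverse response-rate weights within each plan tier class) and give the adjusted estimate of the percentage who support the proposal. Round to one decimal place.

27.7%

Response rates by class: Basic 108/360 = 30%, Standard 180/360 = 50%, Premium 108/240 = 45%.
Weighting each respondent by the inverse class response rate inflates each class back to its sampled size, so the class weight is n_sampled:
  Basic: 360 × 32.2 = 11592
  Standard: 360 × 23.4 = 8424
  Premium: 240 × 27.3 = 6552
Adjusted estimate = 26,568 / 960 = 27.675 → 27.7%.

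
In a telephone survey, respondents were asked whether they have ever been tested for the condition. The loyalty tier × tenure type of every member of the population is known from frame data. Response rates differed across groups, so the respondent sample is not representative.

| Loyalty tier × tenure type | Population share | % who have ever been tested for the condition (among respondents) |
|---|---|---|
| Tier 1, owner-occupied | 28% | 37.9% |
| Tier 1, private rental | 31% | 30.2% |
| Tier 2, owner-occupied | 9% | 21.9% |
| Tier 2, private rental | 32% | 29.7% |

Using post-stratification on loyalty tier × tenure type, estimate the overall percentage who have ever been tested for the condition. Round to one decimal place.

Each cell contributes population-share × respondent value:
  Tier 1, owner-occupied: 0.28 × 37.9 = 10.612
  Tier 1, private rental: 0.31 × 30.2 = 9.362
  Tier 2, owner-occupied: 0.09 × 21.9 = 1.971
  Tier 2, private rental: 0.32 × 29.7 = 9.504
Post-stratified estimate = 31.449 → 31.4%.

31.4%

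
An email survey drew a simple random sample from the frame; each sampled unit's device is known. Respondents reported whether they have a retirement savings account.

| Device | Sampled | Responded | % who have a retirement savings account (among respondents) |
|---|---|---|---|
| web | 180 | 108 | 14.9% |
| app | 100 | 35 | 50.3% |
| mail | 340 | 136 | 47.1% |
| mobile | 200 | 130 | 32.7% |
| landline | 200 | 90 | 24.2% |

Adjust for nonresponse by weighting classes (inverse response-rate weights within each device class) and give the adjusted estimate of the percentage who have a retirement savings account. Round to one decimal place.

Response rates by class: web 108/180 = 60%, app 35/100 = 35%, mail 136/340 = 40%, mobile 130/200 = 65%, landline 90/200 = 45%.
Each respondent's weight = sampled/responded in their class; summing within a class gives n_sampled, so:
  web: 180 × 14.9 = 2682
  app: 100 × 50.3 = 5030
  mail: 340 × 47.1 = 16,014
  mobile: 200 × 32.7 = 6540
  landline: 200 × 24.2 = 4840
Adjusted estimate = 35,106 / 1,020 = 34.4176 → 34.4%.

34.4%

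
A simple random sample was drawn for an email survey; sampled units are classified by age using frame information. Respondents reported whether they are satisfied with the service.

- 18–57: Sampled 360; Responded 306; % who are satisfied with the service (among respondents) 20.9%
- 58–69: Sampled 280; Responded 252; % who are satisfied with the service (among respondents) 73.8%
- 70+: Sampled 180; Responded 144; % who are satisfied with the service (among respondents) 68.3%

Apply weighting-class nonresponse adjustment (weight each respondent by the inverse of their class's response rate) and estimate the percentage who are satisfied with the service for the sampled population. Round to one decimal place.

Response rates by class: 18–57 306/360 = 85%, 58–69 252/280 = 90%, 70+ 144/180 = 80%.
With weight = n_sampled/n_responded per class, the weighted class total is n_sampled:
  18–57: 360 × 20.9 = 7524
  58–69: 280 × 73.8 = 20,664
  70+: 180 × 68.3 = 12,294
Adjusted estimate = 40,482 / 820 = 49.3683 → 49.4%.

49.4%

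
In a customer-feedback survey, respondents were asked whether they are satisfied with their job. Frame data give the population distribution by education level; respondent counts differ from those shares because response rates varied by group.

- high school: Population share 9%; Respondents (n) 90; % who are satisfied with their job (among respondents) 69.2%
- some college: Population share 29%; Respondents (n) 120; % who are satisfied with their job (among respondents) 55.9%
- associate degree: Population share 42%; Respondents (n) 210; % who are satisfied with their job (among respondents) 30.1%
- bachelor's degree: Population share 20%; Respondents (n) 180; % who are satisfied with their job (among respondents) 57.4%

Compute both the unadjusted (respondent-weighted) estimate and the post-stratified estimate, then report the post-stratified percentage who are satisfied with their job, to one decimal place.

46.6%

Naive respondent-only estimate (weights = respondent counts):
  (90/600)×69.2 + (120/600)×55.9 + (210/600)×30.1 + (180/600)×57.4 = 49.315%
Reweighting by population education level shares:
  0.09×69.2 + 0.29×55.9 + 0.42×30.1 + 0.2×57.4 = 46.561%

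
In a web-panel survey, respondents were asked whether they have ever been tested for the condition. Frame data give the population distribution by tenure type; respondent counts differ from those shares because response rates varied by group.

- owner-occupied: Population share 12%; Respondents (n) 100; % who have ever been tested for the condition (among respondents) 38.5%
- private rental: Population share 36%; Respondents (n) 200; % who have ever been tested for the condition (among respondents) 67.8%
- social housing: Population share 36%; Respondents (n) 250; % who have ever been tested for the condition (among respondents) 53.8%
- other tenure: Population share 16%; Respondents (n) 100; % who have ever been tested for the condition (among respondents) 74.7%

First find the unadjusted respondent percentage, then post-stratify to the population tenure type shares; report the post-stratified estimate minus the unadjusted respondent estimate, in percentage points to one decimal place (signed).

Unadjusted (pooled respondent) estimate weights by respondent counts:
  (100/650)×38.5 + (200/650)×67.8 + (250/650)×53.8 + (100/650)×74.7 = 58.9692%
Reweighting by population tenure type shares:
  0.12×38.5 + 0.36×67.8 + 0.36×53.8 + 0.16×74.7 = 60.348%
Difference = 60.348 − 58.9692 = 1.3788 pp.

+1.4 percentage points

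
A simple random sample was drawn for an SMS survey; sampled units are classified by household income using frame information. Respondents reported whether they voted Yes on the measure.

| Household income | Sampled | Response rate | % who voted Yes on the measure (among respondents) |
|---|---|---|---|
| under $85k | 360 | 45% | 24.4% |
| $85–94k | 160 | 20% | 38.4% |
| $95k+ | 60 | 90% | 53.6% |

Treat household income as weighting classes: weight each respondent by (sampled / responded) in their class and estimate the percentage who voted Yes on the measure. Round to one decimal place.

With weight = n_sampled/n_responded per class, the weighted class total is n_sampled:
  under $85k: 360 × 24.4 = 8784
  $85–94k: 160 × 38.4 = 6144
  $95k+: 60 × 53.6 = 3216
Adjusted estimate = 18,144 / 580 = 31.2828 → 31.3%.

31.3%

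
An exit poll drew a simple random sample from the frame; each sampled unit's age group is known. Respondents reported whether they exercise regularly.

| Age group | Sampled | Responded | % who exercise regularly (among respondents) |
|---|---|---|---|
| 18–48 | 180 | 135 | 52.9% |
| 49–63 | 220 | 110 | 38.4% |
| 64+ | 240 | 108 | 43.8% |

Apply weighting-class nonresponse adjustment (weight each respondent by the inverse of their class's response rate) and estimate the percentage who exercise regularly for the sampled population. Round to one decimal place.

44.5%

Class response rates: 18–48 135/180 = 75%, 49–63 110/220 = 50%, 64+ 108/240 = 45%.
Weighting each respondent by the inverse class response rate inflates each class back to its sampled size, so the class weight is n_sampled:
  18–48: 180 × 52.9 = 9522
  49–63: 220 × 38.4 = 8448
  64+: 240 × 43.8 = 10,512
Adjusted estimate = 28,482 / 640 = 44.5031 → 44.5%.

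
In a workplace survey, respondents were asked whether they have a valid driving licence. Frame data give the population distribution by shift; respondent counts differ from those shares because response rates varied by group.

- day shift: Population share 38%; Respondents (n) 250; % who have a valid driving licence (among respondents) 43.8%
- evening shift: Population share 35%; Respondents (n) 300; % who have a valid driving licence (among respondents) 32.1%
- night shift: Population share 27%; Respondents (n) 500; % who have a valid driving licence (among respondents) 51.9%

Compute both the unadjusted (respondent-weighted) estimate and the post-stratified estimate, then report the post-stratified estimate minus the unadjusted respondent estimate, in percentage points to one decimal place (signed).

-2.4 percentage points

Without adjustment, the pooled respondent share is:
  (250/1050)×43.8 + (300/1050)×32.1 + (500/1050)×51.9 = 44.3143%
Post-stratifying to population shares instead:
  0.38×43.8 + 0.35×32.1 + 0.27×51.9 = 41.892%
Difference = 41.892 − 44.3143 = -2.4223 pp.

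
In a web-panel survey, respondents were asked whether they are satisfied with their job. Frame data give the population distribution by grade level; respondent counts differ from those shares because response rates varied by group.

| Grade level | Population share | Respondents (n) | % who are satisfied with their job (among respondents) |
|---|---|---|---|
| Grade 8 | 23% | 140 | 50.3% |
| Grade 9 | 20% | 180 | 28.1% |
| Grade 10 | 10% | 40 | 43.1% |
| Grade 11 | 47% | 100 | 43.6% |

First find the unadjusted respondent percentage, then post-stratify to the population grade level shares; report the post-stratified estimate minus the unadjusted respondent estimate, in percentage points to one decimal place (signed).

+2.5 percentage points

Without adjustment, the pooled respondent share is:
  (140/460)×50.3 + (180/460)×28.1 + (40/460)×43.1 + (100/460)×43.6 = 39.5304%
Post-stratified estimate weights by population shares:
  0.23×50.3 + 0.2×28.1 + 0.1×43.1 + 0.47×43.6 = 41.991%
Difference = 41.991 − 39.5304 = 2.4606 pp.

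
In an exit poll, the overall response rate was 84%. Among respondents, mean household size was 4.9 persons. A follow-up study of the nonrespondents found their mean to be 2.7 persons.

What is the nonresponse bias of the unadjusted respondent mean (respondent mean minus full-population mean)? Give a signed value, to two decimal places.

+0.35

Nonresponse fraction = 1 − 0.84 = 0.16.
Bias = (nonresponse fraction) × (respondent mean − nonrespondent mean)
     = 0.16 × (4.9 − 2.7) = 0.16 × 2.2 = 0.352.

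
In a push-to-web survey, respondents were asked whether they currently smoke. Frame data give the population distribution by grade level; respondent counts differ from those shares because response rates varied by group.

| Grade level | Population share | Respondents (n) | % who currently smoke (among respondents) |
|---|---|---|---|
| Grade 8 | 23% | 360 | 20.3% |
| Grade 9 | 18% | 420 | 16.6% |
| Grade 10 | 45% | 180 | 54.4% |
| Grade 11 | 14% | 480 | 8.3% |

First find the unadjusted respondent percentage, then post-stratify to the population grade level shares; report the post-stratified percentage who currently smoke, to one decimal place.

33.3%

Unadjusted (pooled respondent) estimate weights by respondent counts:
  (360/1440)×20.3 + (420/1440)×16.6 + (180/1440)×54.4 + (480/1440)×8.3 = 19.4833%
Post-stratifying to population shares instead:
  0.23×20.3 + 0.18×16.6 + 0.45×54.4 + 0.14×8.3 = 33.299%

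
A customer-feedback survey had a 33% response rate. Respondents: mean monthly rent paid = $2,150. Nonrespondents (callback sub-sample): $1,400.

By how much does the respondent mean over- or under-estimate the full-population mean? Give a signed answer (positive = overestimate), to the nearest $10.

Nonresponse fraction = 1 − 0.33 = 0.67.
Bias = (nonresponse fraction) × (respondent mean − nonrespondent mean)
     = 0.67 × (2150 − 1400) = 0.67 × 750 = 502.5.

+$500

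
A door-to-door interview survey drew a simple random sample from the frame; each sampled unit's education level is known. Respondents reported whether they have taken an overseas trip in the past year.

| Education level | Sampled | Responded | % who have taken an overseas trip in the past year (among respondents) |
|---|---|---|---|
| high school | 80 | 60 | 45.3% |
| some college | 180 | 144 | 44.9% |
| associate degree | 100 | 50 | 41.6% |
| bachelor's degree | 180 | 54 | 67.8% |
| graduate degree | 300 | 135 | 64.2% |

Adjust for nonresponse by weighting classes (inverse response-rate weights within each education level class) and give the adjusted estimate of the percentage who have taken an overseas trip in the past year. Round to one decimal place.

Response rates by class: high school 60/80 = 75%, some college 144/180 = 80%, associate degree 50/100 = 50%, bachelor's degree 54/180 = 30%, graduate degree 135/300 = 45%.
With weight = n_sampled/n_responded per class, the weighted class total is n_sampled:
  high school: 80 × 45.3 = 3624
  some college: 180 × 44.9 = 8082
  associate degree: 100 × 41.6 = 4160
  bachelor's degree: 180 × 67.8 = 12,204
  graduate degree: 300 × 64.2 = 19,260
Adjusted estimate = 47,330 / 840 = 56.3452 → 56.3%.

56.3%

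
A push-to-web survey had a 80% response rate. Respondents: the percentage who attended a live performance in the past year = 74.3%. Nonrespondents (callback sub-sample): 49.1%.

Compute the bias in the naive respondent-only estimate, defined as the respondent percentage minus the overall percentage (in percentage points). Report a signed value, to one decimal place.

+5.0 percentage points

Nonresponse fraction = 1 − 0.8 = 0.2.
Bias = (nonresponse fraction) × (respondent percentage − nonrespondent percentage)
     = 0.2 × (74.3 − 49.1) = 0.2 × 25.2 = 5.04.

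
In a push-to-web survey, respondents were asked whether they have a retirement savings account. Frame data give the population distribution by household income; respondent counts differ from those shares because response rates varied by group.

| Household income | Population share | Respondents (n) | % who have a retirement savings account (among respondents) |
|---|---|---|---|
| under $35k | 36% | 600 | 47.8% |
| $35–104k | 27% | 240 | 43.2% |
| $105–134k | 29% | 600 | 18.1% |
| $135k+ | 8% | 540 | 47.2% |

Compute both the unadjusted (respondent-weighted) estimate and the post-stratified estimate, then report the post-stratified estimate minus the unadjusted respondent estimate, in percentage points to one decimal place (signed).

Without adjustment, the pooled respondent share is:
  (600/1980)×47.8 + (240/1980)×43.2 + (600/1980)×18.1 + (540/1980)×47.2 = 38.0788%
Post-stratified estimate weights by population shares:
  0.36×47.8 + 0.27×43.2 + 0.29×18.1 + 0.08×47.2 = 37.897%
Difference = 37.897 − 38.0788 = -0.1818 pp.

-0.2 percentage points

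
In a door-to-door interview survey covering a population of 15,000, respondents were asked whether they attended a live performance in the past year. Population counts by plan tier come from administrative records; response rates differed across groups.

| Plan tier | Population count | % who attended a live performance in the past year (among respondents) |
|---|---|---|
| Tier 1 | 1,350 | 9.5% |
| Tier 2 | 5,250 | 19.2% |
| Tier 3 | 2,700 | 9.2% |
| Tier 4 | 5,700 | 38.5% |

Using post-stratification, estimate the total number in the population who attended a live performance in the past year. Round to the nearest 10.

3,580

Apply each group's respondent rate to its population count:
  Tier 1: 1,350 × 9.5% = 128.25
  Tier 2: 5,250 × 19.2% = 1008
  Tier 3: 2,700 × 9.2% = 248.4
  Tier 4: 5,700 × 38.5% = 2194.5
Estimated total = 3579.15 → 3,580.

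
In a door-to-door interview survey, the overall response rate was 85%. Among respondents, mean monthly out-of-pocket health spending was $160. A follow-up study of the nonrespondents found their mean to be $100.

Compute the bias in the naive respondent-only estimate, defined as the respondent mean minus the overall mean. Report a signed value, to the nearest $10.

+$10

Nonresponse fraction = 1 − 0.85 = 0.15.
Bias = (nonresponse fraction) × (respondent mean − nonrespondent mean)
     = 0.15 × (160 − 100) = 0.15 × 60 = 9.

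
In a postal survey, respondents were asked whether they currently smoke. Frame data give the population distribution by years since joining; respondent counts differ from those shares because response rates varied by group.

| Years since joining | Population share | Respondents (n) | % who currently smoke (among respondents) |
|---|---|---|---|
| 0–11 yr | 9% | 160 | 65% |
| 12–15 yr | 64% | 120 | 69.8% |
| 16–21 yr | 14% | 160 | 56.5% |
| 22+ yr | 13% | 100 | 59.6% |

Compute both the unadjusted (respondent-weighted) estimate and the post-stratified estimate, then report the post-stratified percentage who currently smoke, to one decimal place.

Naive respondent-only estimate (weights = respondent counts):
  (160/540)×65 + (120/540)×69.8 + (160/540)×56.5 + (100/540)×59.6 = 62.5481%
Reweighting by population years since joining shares:
  0.09×65 + 0.64×69.8 + 0.14×56.5 + 0.13×59.6 = 66.18%

66.2%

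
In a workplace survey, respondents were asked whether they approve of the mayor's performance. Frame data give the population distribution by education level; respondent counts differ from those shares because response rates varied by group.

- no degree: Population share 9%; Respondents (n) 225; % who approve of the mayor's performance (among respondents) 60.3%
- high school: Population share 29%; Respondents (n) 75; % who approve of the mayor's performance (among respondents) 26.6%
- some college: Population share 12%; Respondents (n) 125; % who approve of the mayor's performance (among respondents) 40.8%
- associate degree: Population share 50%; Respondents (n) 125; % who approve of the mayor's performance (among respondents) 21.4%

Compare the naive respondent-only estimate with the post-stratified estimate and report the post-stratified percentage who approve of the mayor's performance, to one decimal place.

Unadjusted (pooled respondent) estimate weights by respondent counts:
  (225/550)×60.3 + (75/550)×26.6 + (125/550)×40.8 + (125/550)×21.4 = 42.4318%
Reweighting by population education level shares:
  0.09×60.3 + 0.29×26.6 + 0.12×40.8 + 0.5×21.4 = 28.737%

28.7%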